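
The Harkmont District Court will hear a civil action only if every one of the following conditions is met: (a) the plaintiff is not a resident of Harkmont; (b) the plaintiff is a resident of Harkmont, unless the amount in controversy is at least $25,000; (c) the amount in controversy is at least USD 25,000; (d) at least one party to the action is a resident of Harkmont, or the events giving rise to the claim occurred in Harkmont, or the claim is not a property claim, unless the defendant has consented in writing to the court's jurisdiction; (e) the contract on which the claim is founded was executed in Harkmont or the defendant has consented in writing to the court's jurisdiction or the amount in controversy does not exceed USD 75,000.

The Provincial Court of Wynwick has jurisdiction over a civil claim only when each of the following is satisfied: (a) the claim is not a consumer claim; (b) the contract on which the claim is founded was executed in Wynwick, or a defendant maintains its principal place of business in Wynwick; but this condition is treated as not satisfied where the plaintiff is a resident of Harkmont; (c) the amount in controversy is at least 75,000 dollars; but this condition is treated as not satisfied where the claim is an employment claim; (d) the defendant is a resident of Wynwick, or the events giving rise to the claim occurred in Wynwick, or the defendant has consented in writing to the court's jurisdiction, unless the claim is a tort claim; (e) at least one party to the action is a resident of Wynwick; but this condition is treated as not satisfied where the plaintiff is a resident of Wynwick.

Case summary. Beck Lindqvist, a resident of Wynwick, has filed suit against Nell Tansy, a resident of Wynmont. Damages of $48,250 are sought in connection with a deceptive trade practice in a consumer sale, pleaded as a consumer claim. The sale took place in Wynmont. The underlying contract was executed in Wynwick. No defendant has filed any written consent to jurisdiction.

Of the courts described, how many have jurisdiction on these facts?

The Harkmont District Court:
  (a) The plaintiff resides in Wynwick, which is not Harkmont. Condition met.
  (b) The plaintiff resides in Wynwick, not Harkmont. However, the amount in controversy is 48,250 dollars, which meets the USD 25,000 floor, so the 'unless' proviso supplies this condition. Met.
  (c) The amount in controversy is 48,250 dollars, which meets the $25,000 floor. Condition met.
  (d) The claim is a consumer claim, not a property claim, so one alternative holds. Met.
  (e) The amount in controversy is 48,250 dollars, within the USD 75,000 ceiling, so one alternative holds. Satisfied.
  → All conditions met; jurisdiction exists.
The Provincial Court of Wynwick:
  (a) The claim is a consumer claim. Not met.
  (b) The contract was executed in Wynwick, which satisfies one of the alternatives. The exception is not triggered, since the plaintiff resides in Wynwick, not Harkmont. Satisfied.
  (c) The amount in controversy is USD 48,250, below the 75,000 dollars floor. Condition not met.
  (d) The defendant resides in Wynmont, not Wynwick; the operative events occurred in Wynmont, not Wynwick; no such written consent has been filed — every alternative fails. And the claim is a consumer claim, not a tort claim, so the proviso does not save it. Condition not met.
  (e) Beck Lindqvist resides in Wynwick. But the plaintiff resides in Wynwick, triggering the carve-out and defeating this condition. Condition not met.
  → Not every requirement is met — no jurisdiction.
Courts with jurisdiction: the Harkmont District Court — 1 in total.

1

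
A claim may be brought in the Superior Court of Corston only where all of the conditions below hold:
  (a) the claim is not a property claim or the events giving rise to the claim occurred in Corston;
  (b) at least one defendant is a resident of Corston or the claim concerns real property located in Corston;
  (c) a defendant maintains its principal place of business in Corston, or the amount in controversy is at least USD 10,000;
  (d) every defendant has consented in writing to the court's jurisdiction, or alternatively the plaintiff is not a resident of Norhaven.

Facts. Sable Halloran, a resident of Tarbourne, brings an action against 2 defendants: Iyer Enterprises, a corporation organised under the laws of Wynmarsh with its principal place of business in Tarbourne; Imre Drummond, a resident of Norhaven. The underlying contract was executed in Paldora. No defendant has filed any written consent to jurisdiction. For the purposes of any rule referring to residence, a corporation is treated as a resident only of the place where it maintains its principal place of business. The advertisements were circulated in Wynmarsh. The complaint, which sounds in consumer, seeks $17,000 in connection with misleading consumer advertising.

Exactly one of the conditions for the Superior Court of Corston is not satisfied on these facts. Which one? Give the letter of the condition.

The Superior Court of Corston:
  (a) The claim is a consumer claim, not a property claim, which satisfies one of the alternatives. Satisfied.
  (b) No defendant resides in Corston (they reside in Tarbourne, Norhaven); the claim does not concern real property — none of the alternatives is met. Not met.
  (c) The amount in controversy is $17,000, which meets the 10,000 dollars floor — that alternative is enough. Satisfied.
  (d) The plaintiff resides in Tarbourne, which is not Norhaven, so one alternative holds. Met.
Only condition (b) fails.

(b)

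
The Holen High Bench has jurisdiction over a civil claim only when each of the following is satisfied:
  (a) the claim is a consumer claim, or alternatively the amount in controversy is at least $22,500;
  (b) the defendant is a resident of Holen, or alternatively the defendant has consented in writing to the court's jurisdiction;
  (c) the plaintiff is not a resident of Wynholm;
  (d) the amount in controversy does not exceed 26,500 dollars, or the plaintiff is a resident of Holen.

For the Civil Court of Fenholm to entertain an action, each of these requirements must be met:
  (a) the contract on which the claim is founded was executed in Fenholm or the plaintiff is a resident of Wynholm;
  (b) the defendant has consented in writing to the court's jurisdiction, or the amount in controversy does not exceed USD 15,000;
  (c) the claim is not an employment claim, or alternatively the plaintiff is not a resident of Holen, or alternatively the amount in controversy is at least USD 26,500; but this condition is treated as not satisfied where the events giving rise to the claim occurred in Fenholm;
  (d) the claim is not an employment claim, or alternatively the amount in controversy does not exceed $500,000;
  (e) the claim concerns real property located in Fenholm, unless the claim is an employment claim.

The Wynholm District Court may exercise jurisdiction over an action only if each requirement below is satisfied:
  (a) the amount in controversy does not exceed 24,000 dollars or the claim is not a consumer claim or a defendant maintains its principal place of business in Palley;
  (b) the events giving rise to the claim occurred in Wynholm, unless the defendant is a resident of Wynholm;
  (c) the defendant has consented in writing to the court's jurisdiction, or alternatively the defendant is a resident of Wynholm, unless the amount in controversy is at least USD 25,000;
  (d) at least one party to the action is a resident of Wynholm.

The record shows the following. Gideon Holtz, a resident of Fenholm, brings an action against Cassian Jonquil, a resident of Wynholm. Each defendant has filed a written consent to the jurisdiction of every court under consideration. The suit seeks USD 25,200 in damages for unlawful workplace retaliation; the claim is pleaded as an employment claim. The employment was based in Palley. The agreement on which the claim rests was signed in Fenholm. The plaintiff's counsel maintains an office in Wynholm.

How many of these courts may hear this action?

The Holen High Bench:
  (a) The amount in controversy is USD 25,200, which meets the 22,500 dollars floor, so this disjunct is met. Satisfied.
  (b) Every defendant has filed written consent, so this disjunct is met. Condition met.
  (c) The plaintiff resides in Fenholm, which is not Wynholm. Satisfied.
  (d) The amount in controversy is 25,200 dollars, within the $26,500 ceiling — that alternative is enough. Condition met.
  → Every requirement is satisfied — jurisdiction.
The Civil Court of Fenholm:
  (a) The contract was executed in Fenholm, which satisfies one of the alternatives. Condition met.
  (b) Every defendant has filed written consent — that alternative is enough. Condition met.
  (c) The plaintiff resides in Fenholm, which is not Holen, so this disjunct is met. The carve-out does not apply: the operative events occurred in Palley, not Fenholm. Met.
  (d) The amount in controversy is USD 25,200, within the $500,000 ceiling — that alternative is enough. Satisfied.
  (e) The claim does not concern real property. However, the claim is an employment claim, so the 'unless' proviso supplies this condition. Satisfied.
  → Every requirement is satisfied — jurisdiction.
The Wynholm District Court:
  (a) The claim is an employment claim, not a consumer claim — that alternative is enough. Met.
  (b) The operative events occurred in Palley, not Wynholm. However, the defendant resides in Wynholm, so the 'unless' proviso supplies this condition. Met.
  (c) Every defendant has filed written consent, so this disjunct is met. Condition met.
  (d) Cassian Jonquil resides in Wynholm. Satisfied.
  → Every requirement is satisfied — jurisdiction.
Courts with jurisdiction: the Holen High Bench, the Civil Court of Fenholm, the Wynholm District Court — 3 in total.

3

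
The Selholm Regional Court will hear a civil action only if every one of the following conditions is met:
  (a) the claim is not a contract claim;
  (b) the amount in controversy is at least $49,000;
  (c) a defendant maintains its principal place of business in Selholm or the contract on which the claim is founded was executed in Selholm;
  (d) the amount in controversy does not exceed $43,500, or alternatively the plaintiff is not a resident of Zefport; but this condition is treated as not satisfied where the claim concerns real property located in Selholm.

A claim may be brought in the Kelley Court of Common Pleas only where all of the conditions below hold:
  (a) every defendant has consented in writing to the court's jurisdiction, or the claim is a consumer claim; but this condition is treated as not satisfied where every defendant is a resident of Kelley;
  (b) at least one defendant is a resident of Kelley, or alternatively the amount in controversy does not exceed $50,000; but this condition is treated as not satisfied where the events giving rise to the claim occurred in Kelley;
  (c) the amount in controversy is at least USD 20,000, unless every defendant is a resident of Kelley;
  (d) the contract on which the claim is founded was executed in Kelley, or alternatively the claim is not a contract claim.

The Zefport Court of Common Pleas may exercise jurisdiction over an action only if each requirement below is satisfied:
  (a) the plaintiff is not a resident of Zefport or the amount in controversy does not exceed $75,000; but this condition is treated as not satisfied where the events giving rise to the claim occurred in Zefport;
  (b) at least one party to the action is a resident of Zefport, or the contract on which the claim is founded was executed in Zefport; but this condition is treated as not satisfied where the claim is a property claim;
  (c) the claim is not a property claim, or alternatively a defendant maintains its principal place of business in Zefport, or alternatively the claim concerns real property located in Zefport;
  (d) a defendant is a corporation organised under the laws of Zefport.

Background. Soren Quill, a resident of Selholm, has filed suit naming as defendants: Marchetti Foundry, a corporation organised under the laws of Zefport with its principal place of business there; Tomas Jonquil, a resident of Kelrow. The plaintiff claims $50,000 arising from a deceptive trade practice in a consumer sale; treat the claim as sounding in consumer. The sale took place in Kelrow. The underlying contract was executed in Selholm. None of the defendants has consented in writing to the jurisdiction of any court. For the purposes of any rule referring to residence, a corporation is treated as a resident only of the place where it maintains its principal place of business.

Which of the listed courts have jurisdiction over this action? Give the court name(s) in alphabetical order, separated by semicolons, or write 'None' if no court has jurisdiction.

the Kelley Court of Common Pleas; the Selholm Regional Court; the Zefport Court of Common Pleas

The Selholm Regional Court:
  (a) The claim is a consumer claim, not a contract claim. Condition met.
  (b) The amount in controversy is USD 50,000, which meets the $49,000 floor. Met.
  (c) The contract was executed in Selholm — that alternative is enough. Condition met.
  (d) The plaintiff resides in Selholm, which is not Zefport, so one alternative holds. The carve-out does not apply: the claim does not concern real property. Satisfied.
  → All conditions met; jurisdiction exists.
The Kelley Court of Common Pleas:
  (a) The claim is a consumer claim, which satisfies one of the alternatives. The exception is not triggered, since the defendants reside as follows — Marchetti Foundry in Zefport, Tomas Jonquil in Kelrow — not all in Kelley. Satisfied.
  (b) The amount in controversy is 50,000 dollars, within the $50,000 ceiling, so this disjunct is met. And the carve-out is inapplicable — the operative events occurred in Kelrow, not Kelley. Met.
  (c) The amount in controversy is USD 50,000, which meets the USD 20,000 floor. Met.
  (d) The claim is a consumer claim, not a contract claim, so one alternative holds. Condition met.
  → Jurisdiction lies.
The Zefport Court of Common Pleas:
  (a) The plaintiff resides in Selholm, which is not Zefport, which satisfies one of the alternatives. The exception is not triggered, since the operative events occurred in Kelrow, not Zefport. Met.
  (b) Marchetti Foundry resides in Zefport, which satisfies one of the alternatives. The exception is not triggered, since the claim is a consumer claim, not a property claim. Condition met.
  (c) The claim is a consumer claim, not a property claim, so this disjunct is met. Met.
  (d) Marchetti Foundry is organised under the laws of Zefport. Condition met.
  → Every requirement is satisfied — jurisdiction.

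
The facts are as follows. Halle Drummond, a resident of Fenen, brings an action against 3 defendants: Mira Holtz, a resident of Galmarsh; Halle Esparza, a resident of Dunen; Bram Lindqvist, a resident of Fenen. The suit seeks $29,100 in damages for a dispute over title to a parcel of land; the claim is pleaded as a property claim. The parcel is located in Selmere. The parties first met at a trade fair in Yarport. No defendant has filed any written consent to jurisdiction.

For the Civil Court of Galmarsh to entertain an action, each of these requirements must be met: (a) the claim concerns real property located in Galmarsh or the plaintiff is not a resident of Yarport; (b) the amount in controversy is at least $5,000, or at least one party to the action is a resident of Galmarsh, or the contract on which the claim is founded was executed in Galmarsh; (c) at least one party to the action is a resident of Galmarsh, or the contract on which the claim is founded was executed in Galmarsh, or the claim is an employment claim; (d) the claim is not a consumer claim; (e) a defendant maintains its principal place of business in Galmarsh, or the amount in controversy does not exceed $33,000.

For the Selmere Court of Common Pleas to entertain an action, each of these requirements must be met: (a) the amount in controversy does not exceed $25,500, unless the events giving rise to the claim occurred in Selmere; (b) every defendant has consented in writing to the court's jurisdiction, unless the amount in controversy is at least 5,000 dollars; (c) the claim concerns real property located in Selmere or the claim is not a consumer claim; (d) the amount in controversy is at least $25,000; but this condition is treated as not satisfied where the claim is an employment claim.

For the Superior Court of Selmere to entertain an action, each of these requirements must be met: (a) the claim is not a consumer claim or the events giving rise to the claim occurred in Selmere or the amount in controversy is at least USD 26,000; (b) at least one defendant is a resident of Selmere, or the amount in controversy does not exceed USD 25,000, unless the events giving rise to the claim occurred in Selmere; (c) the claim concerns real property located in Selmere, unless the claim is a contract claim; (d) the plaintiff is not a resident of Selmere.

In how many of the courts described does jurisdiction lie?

3

The Civil Court of Galmarsh:
  (a) The plaintiff resides in Fenen, which is not Yarport — that alternative is enough. Met.
  (b) The amount in controversy is $29,100, which meets the USD 5,000 floor, which satisfies one of the alternatives. Satisfied.
  (c) Mira Holtz resides in Galmarsh, so this disjunct is met. Satisfied.
  (d) The claim is a property claim, not a consumer claim. Satisfied.
  (e) The amount in controversy is 29,100 dollars, within the 33,000 dollars ceiling — that alternative is enough. Met.
  → The court has jurisdiction.
The Selmere Court of Common Pleas:
  (a) The amount in controversy is $29,100, above the USD 25,500 ceiling. The proviso rescues it, though: the operative events occurred in Selmere. Met.
  (b) No such written consent has been filed. The proviso rescues it, though: the amount in controversy is $29,100, which meets the USD 5,000 floor. Satisfied.
  (c) The property lies in Selmere, so one alternative holds. Met.
  (d) The amount in controversy is 29,100 dollars, which meets the $25,000 floor. And the carve-out is inapplicable — the claim is a property claim, not an employment claim. Condition met.
  → The court has jurisdiction.
The Superior Court of Selmere:
  (a) The claim is a property claim, not a consumer claim — that alternative is enough. Satisfied.
  (b) No defendant resides in Selmere (they reside in Galmarsh, Dunen, Fenen); the amount in controversy is $29,100, above the USD 25,000 ceiling — none of the alternatives is met. The proviso rescues it, though: the operative events occurred in Selmere. Condition met.
  (c) The property lies in Selmere. Condition met.
  (d) The plaintiff resides in Fenen, which is not Selmere. Met.
  → The court has jurisdiction.
Courts with jurisdiction: the Civil Court of Galmarsh, the Selmere Court of Common Pleas, the Superior Court of Selmere — 3 in total.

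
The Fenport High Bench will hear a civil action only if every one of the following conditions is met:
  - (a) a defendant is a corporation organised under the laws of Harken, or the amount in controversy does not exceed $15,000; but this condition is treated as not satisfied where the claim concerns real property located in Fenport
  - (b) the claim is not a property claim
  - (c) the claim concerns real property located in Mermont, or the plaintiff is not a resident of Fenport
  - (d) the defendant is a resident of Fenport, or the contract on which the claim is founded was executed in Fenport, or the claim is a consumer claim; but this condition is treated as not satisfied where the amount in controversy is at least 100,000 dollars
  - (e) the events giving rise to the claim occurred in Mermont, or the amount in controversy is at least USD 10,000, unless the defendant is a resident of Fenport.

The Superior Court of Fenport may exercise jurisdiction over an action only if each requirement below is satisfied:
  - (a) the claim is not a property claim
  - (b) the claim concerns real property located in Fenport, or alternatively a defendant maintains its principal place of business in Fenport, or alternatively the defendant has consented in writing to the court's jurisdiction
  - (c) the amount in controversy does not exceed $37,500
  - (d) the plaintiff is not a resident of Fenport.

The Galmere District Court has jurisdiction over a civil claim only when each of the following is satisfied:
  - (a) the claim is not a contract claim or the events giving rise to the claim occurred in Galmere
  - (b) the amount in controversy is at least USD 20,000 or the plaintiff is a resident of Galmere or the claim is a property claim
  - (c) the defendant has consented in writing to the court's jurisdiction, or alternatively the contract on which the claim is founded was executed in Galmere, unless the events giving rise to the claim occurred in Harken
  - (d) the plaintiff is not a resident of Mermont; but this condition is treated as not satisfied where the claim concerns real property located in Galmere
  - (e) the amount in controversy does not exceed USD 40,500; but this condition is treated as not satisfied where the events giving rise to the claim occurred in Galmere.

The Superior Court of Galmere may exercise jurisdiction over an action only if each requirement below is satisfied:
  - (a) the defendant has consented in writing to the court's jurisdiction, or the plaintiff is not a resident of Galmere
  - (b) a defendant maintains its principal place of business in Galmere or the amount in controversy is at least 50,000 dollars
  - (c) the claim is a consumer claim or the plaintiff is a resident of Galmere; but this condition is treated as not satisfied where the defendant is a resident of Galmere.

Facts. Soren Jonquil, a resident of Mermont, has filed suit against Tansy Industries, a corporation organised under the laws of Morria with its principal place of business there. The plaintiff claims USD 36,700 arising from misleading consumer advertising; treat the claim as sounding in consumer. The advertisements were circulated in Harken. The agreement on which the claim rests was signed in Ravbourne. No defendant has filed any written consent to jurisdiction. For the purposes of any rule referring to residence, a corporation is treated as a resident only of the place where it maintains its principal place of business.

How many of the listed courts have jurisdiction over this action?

The Fenport High Bench:
  (a) The corporate defendant(s) are organised in Morria, not Harken; the amount in controversy is USD 36,700, above the USD 15,000 ceiling — no alternative holds. Not met.
  (b) The claim is a consumer claim, not a property claim. Condition met.
  (c) The plaintiff resides in Mermont, which is not Fenport, which satisfies one of the alternatives. Condition met.
  (d) The claim is a consumer claim, which satisfies one of the alternatives. And the carve-out is inapplicable — the amount in controversy is USD 36,700, below the $100,000 floor. Met.
  (e) The amount in controversy is $36,700, which meets the $10,000 floor, so one alternative holds. Met.
  → No jurisdiction.
The Superior Court of Fenport:
  (a) The claim is a consumer claim, not a property claim. Satisfied.
  (b) The claim does not concern real property; the corporate defendant(s) have their principal place of business in Morria, not Fenport; no such written consent has been filed — none of the alternatives is met. Not satisfied.
  (c) The amount in controversy is 36,700 dollars, within the $37,500 ceiling. Met.
  (d) The plaintiff resides in Mermont, which is not Fenport. Satisfied.
  → No jurisdiction.
The Galmere District Court:
  (a) The claim is a consumer claim, not a contract claim, so one alternative holds. Satisfied.
  (b) The amount in controversy is 36,700 dollars, which meets the $20,000 floor, so one alternative holds. Met.
  (c) No such written consent has been filed; the contract was executed in Ravbourne, not Galmere — no alternative holds. The proviso rescues it, though: the operative events occurred in Harken. Satisfied.
  (d) The plaintiff resides in Mermont. Condition not met.
  (e) The amount in controversy is USD 36,700, within the $40,500 ceiling. The exception is not triggered, since the operative events occurred in Harken, not Galmere. Condition met.
  → The court lacks jurisdiction.
The Superior Court of Galmere:
  (a) The plaintiff resides in Mermont, which is not Galmere — that alternative is enough. Met.
  (b) The corporate defendant(s) have their principal place of business in Morria, not Galmere; the amount in controversy is $36,700, below the 50,000 dollars floor — no alternative holds. Not met.
  (c) The claim is a consumer claim, which satisfies one of the alternatives. The exception is not triggered, since the defendant resides in Morria, not Galmere. Met.
  → No jurisdiction.
No court satisfies all of its conditions.

0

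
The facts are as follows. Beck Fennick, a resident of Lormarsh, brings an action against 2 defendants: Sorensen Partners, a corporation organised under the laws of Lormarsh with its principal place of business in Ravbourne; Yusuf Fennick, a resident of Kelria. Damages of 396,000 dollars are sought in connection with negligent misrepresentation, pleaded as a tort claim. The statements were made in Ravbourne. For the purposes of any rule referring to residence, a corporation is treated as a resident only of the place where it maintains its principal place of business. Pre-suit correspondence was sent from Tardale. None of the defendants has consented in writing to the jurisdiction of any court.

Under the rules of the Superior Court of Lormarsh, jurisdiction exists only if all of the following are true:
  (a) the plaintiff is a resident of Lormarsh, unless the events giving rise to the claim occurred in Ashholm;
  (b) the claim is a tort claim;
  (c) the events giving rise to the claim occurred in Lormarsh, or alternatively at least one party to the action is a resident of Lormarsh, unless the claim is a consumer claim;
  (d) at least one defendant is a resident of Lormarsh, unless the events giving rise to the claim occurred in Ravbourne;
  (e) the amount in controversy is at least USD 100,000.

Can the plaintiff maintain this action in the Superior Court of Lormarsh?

The Superior Court of Lormarsh:
  (a) The plaintiff resides in Lormarsh. Met.
  (b) The claim is a tort claim. Met.
  (c) Beck Fennick resides in Lormarsh, which satisfies one of the alternatives. Met.
  (d) No defendant resides in Lormarsh (they reside in Ravbourne, Kelria). The proviso rescues it, though: the operative events occurred in Ravbourne. Met.
  (e) The amount in controversy is $396,000, which meets the $100,000 floor. Met.
  → All conditions met; jurisdiction exists.

Yes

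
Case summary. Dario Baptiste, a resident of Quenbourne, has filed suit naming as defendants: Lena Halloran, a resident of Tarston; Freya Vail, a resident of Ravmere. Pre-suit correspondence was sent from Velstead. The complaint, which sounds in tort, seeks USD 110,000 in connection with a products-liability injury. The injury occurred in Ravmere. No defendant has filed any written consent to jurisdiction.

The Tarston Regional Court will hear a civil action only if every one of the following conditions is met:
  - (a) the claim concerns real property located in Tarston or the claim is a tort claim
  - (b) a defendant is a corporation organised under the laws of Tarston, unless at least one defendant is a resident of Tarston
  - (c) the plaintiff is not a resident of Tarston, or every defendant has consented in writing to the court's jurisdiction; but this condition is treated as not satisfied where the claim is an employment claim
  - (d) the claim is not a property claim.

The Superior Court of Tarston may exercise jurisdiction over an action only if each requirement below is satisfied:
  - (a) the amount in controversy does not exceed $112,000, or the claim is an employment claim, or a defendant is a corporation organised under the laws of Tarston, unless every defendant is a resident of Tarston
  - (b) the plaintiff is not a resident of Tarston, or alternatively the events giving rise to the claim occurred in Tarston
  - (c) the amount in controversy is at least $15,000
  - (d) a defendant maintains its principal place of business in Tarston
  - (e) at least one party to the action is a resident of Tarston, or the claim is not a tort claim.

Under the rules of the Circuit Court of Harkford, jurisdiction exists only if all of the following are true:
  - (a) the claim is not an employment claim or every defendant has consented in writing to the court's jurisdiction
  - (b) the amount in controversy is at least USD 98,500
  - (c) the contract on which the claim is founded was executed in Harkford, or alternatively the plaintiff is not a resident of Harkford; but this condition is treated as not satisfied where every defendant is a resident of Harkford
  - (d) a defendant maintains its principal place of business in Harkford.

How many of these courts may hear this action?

The Tarston Regional Court:
  (a) The claim is a tort claim — that alternative is enough. Met.
  (b) No defendant is a corporation. But Lena Halloran resides in Tarston, and the 'unless' clause therefore excuses the requirement. Condition met.
  (c) The plaintiff resides in Quenbourne, which is not Tarston, which satisfies one of the alternatives. The exception is not triggered, since the claim is a tort claim, not an employment claim. Met.
  (d) The claim is a tort claim, not a property claim. Condition met.
  → Every requirement is satisfied — jurisdiction.
The Superior Court of Tarston:
  (a) The amount in controversy is USD 110,000, within the USD 112,000 ceiling, so one alternative holds. Condition met.
  (b) The plaintiff resides in Quenbourne, which is not Tarston, so one alternative holds. Condition met.
  (c) The amount in controversy is USD 110,000, which meets the 15,000 dollars floor. Condition met.
  (d) No defendant is a corporation. Condition not met.
  (e) Lena Halloran resides in Tarston, so one alternative holds. Condition met.
  → Not every requirement is met — no jurisdiction.
The Circuit Court of Harkford:
  (a) The claim is a tort claim, not an employment claim, so one alternative holds. Condition met.
  (b) The amount in controversy is $110,000, which meets the 98,500 dollars floor. Satisfied.
  (c) The plaintiff resides in Quenbourne, which is not Harkford, so one alternative holds. The carve-out does not apply: the defendants reside as follows — Lena Halloran in Tarston, Freya Vail in Ravmere — not all in Harkford. Condition met.
  (d) No defendant is a corporation. Not satisfied.
  → At least one condition fails; no jurisdiction.
Courts with jurisdiction: the Tarston Regional Court — 1 in total.

1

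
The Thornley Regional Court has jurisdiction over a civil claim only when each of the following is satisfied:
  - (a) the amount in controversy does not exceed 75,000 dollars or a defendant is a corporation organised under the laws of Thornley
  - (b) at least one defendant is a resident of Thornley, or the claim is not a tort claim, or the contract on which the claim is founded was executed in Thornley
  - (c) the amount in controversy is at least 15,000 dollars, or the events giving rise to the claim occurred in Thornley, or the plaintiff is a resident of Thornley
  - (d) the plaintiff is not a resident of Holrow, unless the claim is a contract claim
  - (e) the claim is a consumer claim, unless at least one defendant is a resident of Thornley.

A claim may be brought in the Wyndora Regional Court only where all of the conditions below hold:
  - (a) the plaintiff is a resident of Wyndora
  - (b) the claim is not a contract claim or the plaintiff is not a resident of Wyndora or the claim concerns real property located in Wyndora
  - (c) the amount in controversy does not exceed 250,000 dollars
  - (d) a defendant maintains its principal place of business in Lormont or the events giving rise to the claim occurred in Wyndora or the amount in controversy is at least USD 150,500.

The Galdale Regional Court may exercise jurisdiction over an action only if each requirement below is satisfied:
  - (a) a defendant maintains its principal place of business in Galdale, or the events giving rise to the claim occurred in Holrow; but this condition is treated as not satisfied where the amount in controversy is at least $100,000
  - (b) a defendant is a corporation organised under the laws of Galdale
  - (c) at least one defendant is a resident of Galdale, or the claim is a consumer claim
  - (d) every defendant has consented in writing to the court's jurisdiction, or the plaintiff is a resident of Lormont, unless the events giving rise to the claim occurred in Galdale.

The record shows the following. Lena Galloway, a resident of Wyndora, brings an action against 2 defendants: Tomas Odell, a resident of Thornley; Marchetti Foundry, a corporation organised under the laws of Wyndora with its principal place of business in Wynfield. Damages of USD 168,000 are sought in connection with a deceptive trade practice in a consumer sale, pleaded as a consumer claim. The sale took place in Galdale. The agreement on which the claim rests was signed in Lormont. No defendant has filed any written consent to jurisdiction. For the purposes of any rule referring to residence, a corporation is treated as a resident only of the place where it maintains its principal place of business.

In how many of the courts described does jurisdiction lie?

1

The Thornley Regional Court:
  (a) The amount in controversy is USD 168,000, above the 75,000 dollars ceiling; the corporate defendant(s) are organised in Wyndora, not Thornley — none of the alternatives is met. Fails.
  (b) Tomas Odell resides in Thornley, so one alternative holds. Condition met.
  (c) The amount in controversy is $168,000, which meets the USD 15,000 floor — that alternative is enough. Met.
  (d) The plaintiff resides in Wyndora, which is not Holrow. Satisfied.
  (e) The claim is a consumer claim. Met.
  → No jurisdiction.
The Wyndora Regional Court:
  (a) The plaintiff resides in Wyndora. Condition met.
  (b) The claim is a consumer claim, not a contract claim, which satisfies one of the alternatives. Satisfied.
  (c) The amount in controversy is 168,000 dollars, within the USD 250,000 ceiling. Satisfied.
  (d) The amount in controversy is 168,000 dollars, which meets the USD 150,500 floor, which satisfies one of the alternatives. Satisfied.
  → Jurisdiction lies.
The Galdale Regional Court:
  (a) The corporate defendant(s) have their principal place of business in Wynfield, not Galdale; the operative events occurred in Galdale, not Holrow — no alternative holds. Fails.
  (b) The corporate defendant(s) are organised in Wyndora, not Galdale. Condition not met.
  (c) The claim is a consumer claim, so one alternative holds. Met.
  (d) No such written consent has been filed; the plaintiff resides in Wyndora, not Lormont — none of the alternatives is met. But the operative events occurred in Galdale, and the 'unless' clause therefore excuses the requirement. Satisfied.
  → At least one condition fails; no jurisdiction.
Courts with jurisdiction: the Wyndora Regional Court — 1 in total.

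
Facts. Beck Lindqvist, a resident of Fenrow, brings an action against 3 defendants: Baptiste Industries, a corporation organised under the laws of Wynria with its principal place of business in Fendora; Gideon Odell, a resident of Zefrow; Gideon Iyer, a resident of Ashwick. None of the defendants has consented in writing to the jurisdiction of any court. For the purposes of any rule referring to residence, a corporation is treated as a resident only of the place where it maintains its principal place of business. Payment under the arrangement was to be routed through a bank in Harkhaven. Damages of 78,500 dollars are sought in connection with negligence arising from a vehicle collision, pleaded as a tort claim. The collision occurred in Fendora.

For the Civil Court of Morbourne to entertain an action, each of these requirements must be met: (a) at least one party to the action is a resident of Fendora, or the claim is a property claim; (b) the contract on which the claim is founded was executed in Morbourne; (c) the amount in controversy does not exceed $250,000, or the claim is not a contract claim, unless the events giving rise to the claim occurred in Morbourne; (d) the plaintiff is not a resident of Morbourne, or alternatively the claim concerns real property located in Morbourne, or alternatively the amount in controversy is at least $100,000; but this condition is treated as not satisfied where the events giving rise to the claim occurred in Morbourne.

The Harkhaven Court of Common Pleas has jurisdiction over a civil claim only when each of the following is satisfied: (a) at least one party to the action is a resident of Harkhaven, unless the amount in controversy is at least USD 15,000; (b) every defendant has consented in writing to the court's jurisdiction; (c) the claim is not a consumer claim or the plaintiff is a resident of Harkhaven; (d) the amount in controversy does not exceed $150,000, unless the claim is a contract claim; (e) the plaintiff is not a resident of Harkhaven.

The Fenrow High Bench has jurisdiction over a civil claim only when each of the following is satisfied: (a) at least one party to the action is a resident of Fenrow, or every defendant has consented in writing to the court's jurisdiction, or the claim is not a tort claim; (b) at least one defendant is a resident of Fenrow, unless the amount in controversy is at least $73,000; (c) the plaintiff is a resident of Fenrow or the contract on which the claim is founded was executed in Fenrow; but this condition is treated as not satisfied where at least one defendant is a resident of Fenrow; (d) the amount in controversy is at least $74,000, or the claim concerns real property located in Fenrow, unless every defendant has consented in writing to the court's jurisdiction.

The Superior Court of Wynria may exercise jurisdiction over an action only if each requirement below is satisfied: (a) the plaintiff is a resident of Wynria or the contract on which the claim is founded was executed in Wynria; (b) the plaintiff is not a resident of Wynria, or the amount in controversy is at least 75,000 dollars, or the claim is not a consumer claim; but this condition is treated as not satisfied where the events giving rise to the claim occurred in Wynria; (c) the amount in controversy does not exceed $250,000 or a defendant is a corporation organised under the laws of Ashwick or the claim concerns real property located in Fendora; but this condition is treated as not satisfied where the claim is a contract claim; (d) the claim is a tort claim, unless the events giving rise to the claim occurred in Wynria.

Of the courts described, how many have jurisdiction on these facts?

The Civil Court of Morbourne:
  (a) Baptiste Industries resides in Fendora — that alternative is enough. Satisfied.
  (b) No contract (and hence no place of execution) is alleged. Fails.
  (c) The amount in controversy is USD 78,500, within the USD 250,000 ceiling, so one alternative holds. Condition met.
  (d) The plaintiff resides in Fenrow, which is not Morbourne, so this disjunct is met. And the carve-out is inapplicable — the operative events occurred in Fendora, not Morbourne. Satisfied.
  → No jurisdiction.
The Harkhaven Court of Common Pleas:
  (a) No party resides in Harkhaven. However, the amount in controversy is $78,500, which meets the $15,000 floor, so the 'unless' proviso supplies this condition. Condition met.
  (b) No such written consent has been filed. Not satisfied.
  (c) The claim is a tort claim, not a consumer claim, which satisfies one of the alternatives. Satisfied.
  (d) The amount in controversy is USD 78,500, within the USD 150,000 ceiling. Met.
  (e) The plaintiff resides in Fenrow, which is not Harkhaven. Satisfied.
  → At least one condition fails; no jurisdiction.
The Fenrow High Bench:
  (a) Beck Lindqvist resides in Fenrow — that alternative is enough. Satisfied.
  (b) No defendant resides in Fenrow (they reside in Fendora, Zefrow, Ashwick). But the amount in controversy is USD 78,500, which meets the $73,000 floor, and the 'unless' clause therefore excuses the requirement. Satisfied.
  (c) The plaintiff resides in Fenrow, so one alternative holds. The exception is not triggered, since no defendant resides in Fenrow (they reside in Fendora, Zefrow, Ashwick). Met.
  (d) The amount in controversy is USD 78,500, which meets the $74,000 floor, so one alternative holds. Satisfied.
  → Jurisdiction lies.
The Superior Court of Wynria:
  (a) The plaintiff resides in Fenrow, not Wynria; no contract (and hence no place of execution) is alleged — none of the alternatives is met. Not satisfied.
  (b) The plaintiff resides in Fenrow, which is not Wynria, so this disjunct is met. The exception is not triggered, since the operative events occurred in Fendora, not Wynria. Satisfied.
  (c) The amount in controversy is 78,500 dollars, within the 250,000 dollars ceiling, so this disjunct is met. And the carve-out is inapplicable — the claim is a tort claim, not a contract claim. Satisfied.
  (d) The claim is a tort claim. Met.
  → Not every requirement is met — no jurisdiction.
Courts with jurisdiction: the Fenrow High Bench — 1 in total.

1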